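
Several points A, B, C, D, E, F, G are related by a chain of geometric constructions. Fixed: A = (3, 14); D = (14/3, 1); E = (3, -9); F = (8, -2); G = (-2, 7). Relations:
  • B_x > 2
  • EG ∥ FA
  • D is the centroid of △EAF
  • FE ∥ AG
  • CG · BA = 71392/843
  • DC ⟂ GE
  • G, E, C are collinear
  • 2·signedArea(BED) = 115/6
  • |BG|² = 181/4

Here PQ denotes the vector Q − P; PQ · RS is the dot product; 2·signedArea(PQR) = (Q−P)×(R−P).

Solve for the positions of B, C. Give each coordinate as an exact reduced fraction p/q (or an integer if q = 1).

1. C_x = 254/843  [G, E, C are collinear ∩ DC ⟂ GE]
2. C_y = -307/843  [G, E, C are collinear ∩ DC ⟂ GE]
   → C = (254/843, -307/843)
3. B_x = 3  [2·signedArea(BED) = 115/6 ∩ CG · BA = 71392/843]
4. B_y = 5/2  [2·signedArea(BED) = 115/6 ∩ CG · BA = 71392/843]
   → B = (3, 5/2)

B = (3, 5/2)
C = (254/843, -307/843)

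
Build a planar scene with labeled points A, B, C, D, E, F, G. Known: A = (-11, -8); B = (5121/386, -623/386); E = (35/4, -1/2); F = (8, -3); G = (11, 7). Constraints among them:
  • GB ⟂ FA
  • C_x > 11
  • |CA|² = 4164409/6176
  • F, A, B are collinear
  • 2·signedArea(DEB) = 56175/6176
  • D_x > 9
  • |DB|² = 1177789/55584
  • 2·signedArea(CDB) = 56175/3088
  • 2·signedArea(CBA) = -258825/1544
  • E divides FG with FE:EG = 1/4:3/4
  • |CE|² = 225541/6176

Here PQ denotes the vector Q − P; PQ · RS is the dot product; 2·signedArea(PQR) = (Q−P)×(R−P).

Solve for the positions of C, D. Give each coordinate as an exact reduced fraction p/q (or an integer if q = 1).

1. C_x = 17859/1544  [line 2465/386·x + -9367/386·y + 67541/1544 = 0 ∩ |CA|² = 4164409/6176]
2. C_y = 7483/1544  [line 2465/386·x + -9367/386·y + 67541/1544 = 0 ∩ |CA|² = 4164409/6176]
   → C = (17859/1544, 7483/1544)
3. D_x = 44879/4632  [2·signedArea(DEB) = 56175/6176 ∩ 2·signedArea(CDB) = 56175/3088]
4. D_y = 5939/4632  [2·signedArea(DEB) = 56175/6176 ∩ 2·signedArea(CDB) = 56175/3088]
   → D = (44879/4632, 5939/4632)

C = (17859/1544, 7483/1544)
D = (44879/4632, 5939/4632)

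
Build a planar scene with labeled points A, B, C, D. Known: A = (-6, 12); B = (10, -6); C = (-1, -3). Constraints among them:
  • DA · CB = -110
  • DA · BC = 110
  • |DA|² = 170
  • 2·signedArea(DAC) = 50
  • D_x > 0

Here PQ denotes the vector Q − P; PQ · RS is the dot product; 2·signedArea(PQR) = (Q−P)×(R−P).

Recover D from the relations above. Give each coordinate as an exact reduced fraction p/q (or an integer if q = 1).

D = (1, 1)

1. D_x = 1  [2·signedArea(DAC) = 50 ∩ DA · CB = -110]
2. D_y = 1  [2·signedArea(DAC) = 50 ∩ DA · CB = -110]
   → D = (1, 1)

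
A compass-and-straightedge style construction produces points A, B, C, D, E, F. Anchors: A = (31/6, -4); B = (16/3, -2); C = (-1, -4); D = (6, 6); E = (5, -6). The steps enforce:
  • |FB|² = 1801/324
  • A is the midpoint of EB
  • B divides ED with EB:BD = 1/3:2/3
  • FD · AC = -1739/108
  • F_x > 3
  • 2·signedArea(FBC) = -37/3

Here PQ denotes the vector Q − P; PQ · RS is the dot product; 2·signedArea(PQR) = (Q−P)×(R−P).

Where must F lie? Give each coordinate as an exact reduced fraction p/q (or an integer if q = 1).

1. F_x = 61/18  [FD · AC = -1739/108 ∩ 2·signedArea(FBC) = -37/3]
2. F_y = -2/3  [FD · AC = -1739/108 ∩ 2·signedArea(FBC) = -37/3]
   → F = (61/18, -2/3)

F = (61/18, -2/3)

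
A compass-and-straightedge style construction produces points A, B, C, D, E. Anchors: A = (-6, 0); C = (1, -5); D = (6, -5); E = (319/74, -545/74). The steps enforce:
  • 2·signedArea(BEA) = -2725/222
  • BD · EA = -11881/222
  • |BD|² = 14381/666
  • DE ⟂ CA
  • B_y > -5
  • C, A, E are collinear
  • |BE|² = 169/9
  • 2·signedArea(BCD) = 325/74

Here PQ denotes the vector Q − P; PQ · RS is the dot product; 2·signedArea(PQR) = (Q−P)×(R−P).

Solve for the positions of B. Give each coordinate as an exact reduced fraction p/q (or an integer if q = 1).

1. B_x = 319/222  [2·signedArea(BCD) = 325/74 ∩ BD · EA = -11881/222]
2. B_y = -305/74  [2·signedArea(BCD) = 325/74 ∩ BD · EA = -11881/222]
   → B = (319/222, -305/74)

B = (319/222, -305/74)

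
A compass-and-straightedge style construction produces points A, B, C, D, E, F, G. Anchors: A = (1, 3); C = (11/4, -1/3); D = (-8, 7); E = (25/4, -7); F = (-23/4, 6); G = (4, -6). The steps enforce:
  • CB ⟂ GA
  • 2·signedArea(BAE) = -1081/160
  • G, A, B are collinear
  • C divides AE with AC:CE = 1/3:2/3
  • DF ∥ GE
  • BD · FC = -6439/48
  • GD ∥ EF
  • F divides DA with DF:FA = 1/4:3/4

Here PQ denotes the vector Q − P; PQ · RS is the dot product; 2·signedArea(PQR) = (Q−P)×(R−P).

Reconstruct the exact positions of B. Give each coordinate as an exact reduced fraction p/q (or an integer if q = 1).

B = (87/40, -21/40)

1. B_x = 87/40  [G, A, B are collinear ∩ CB ⟂ GA]
2. B_y = -21/40  [G, A, B are collinear ∩ CB ⟂ GA]
   → B = (87/40, -21/40)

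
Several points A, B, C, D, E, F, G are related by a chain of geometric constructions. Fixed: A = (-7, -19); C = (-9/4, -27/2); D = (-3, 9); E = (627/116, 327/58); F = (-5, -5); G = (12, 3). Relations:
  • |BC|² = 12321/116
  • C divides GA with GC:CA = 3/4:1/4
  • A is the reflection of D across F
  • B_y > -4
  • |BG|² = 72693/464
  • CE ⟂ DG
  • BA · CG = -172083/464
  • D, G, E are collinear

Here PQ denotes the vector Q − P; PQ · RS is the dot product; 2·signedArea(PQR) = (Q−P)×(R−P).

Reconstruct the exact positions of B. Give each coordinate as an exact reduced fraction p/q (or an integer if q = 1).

B = (183/116, -114/29)

1. B_x = 183/116  [line -57/4·x + -33/2·y + -19665/464 = 0 ∩ |BG|² = 72693/464]
2. B_y = -114/29  [line -57/4·x + -33/2·y + -19665/464 = 0 ∩ |BG|² = 72693/464]
   → B = (183/116, -114/29)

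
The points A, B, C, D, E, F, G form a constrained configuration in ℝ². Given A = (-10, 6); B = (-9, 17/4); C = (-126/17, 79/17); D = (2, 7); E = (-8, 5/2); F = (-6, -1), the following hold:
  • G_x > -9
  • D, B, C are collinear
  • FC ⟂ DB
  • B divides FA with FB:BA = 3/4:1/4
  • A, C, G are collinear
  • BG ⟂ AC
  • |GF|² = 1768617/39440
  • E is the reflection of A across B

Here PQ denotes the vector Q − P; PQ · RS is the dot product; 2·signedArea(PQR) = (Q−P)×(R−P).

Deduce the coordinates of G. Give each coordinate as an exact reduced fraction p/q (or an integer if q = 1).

1. G_x = -20943/2465  [A, C, G are collinear ∩ BG ⟂ AC]
2. G_y = 51409/9860  [A, C, G are collinear ∩ BG ⟂ AC]
   → G = (-20943/2465, 51409/9860)

G = (-20943/2465, 51409/9860)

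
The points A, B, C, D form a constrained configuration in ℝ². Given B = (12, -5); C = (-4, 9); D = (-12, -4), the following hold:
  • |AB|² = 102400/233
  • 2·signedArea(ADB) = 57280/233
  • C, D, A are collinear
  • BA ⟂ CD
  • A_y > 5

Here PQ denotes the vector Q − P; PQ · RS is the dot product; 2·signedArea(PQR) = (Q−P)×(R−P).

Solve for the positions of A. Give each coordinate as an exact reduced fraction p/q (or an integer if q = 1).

A = (-1364/233, 1395/233)

1. A_x = -1364/233  [C, D, A are collinear ∩ BA ⟂ CD]
2. A_y = 1395/233  [C, D, A are collinear ∩ BA ⟂ CD]
   → A = (-1364/233, 1395/233)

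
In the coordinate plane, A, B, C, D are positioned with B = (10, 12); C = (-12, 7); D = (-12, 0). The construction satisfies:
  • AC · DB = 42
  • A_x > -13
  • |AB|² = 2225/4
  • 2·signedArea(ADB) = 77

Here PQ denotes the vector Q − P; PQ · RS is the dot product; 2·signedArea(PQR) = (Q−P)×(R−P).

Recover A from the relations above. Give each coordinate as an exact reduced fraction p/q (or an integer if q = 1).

1. A_x = -12  [2·signedArea(ADB) = 77 ∩ AC · DB = 42]
2. A_y = 7/2  [2·signedArea(ADB) = 77 ∩ AC · DB = 42]
   → A = (-12, 7/2)

A = (-12, 7/2)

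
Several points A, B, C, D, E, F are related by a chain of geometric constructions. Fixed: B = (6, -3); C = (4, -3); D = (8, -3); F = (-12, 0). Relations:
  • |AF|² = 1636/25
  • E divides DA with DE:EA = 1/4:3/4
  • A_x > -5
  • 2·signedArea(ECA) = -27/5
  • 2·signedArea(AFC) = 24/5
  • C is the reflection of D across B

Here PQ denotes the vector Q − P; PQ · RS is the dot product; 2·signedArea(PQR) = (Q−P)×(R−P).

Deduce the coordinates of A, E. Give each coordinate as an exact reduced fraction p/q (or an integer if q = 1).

1. A_x = -4  [line 3·x + 16·y + 156/5 = 0 ∩ |AF|² = 1636/25]
2. A_y = -6/5  [line 3·x + 16·y + 156/5 = 0 ∩ |AF|² = 1636/25]
   → A = (-4, -6/5)
3. E_x = 5  [E divides DA with DE:EA = 1/4:3/4]
4. E_y = -51/20  [E divides DA with DE:EA = 1/4:3/4]
   → E = (5, -51/20)

A = (-4, -6/5)
E = (5, -51/20)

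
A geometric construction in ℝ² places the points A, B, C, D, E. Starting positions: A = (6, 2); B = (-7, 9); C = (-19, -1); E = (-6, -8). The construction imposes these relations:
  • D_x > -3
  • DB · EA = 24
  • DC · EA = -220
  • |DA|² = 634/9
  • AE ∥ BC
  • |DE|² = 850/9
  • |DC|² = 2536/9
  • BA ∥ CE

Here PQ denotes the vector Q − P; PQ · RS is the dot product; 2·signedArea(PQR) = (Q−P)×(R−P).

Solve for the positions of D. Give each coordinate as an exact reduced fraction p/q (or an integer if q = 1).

1. D_x = -7/3  [line -12·x + -10·y + -18 = 0 ∩ |DC|² = 2536/9]
2. D_y = 1  [line -12·x + -10·y + -18 = 0 ∩ |DC|² = 2536/9]
   → D = (-7/3, 1)

D = (-7/3, 1)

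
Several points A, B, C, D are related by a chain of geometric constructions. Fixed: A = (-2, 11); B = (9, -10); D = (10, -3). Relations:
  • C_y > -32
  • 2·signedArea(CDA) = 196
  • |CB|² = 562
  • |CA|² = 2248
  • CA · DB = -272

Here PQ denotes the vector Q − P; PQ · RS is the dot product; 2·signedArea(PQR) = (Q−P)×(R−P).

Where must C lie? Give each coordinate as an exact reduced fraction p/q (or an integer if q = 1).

C = (20, -31)

1. C_x = 20  [CA · DB = -272 ∩ 2·signedArea(CDA) = 196]
2. C_y = -31  [CA · DB = -272 ∩ 2·signedArea(CDA) = 196]
   → C = (20, -31)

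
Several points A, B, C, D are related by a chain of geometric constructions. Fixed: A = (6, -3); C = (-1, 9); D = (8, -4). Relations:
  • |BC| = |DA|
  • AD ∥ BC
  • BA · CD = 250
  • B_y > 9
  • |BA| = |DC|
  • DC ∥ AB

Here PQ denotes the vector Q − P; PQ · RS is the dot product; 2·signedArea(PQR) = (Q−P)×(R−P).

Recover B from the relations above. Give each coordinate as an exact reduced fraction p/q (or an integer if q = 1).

B = (-3, 10)

1. B_x = -3  [AD ∥ BC ∩ DC ∥ AB]
2. B_y = 10  [AD ∥ BC ∩ DC ∥ AB]
   → B = (-3, 10)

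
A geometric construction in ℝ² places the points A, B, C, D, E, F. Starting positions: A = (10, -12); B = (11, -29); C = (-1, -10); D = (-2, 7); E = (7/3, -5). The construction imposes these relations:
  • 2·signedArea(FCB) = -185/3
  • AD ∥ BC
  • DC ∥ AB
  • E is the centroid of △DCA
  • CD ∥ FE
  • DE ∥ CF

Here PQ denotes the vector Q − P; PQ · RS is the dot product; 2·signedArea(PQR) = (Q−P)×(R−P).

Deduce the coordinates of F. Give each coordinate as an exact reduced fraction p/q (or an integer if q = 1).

F = (10/3, -22)

1. F_x = 10/3  [CD ∥ FE ∩ DE ∥ CF]
2. F_y = -22  [CD ∥ FE ∩ DE ∥ CF]
   → F = (10/3, -22)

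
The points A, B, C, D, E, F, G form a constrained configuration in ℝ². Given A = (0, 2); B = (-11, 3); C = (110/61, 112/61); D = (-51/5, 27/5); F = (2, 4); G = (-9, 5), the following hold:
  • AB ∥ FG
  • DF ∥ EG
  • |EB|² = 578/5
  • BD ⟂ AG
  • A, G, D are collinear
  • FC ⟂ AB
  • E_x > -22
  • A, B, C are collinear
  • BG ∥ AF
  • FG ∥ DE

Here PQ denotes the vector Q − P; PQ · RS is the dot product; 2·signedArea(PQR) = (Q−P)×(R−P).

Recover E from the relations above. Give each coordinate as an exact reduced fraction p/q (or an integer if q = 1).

E = (-106/5, 32/5)

1. E_x = -106/5  [DF ∥ EG ∩ FG ∥ DE]
2. E_y = 32/5  [DF ∥ EG ∩ FG ∥ DE]
   → E = (-106/5, 32/5)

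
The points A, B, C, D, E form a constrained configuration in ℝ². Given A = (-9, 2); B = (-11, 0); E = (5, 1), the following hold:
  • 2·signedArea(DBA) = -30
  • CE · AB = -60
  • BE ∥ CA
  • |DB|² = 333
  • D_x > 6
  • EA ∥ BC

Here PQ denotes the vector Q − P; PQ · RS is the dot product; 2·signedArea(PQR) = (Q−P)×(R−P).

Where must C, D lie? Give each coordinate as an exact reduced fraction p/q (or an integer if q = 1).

1. C_x = -25  [BE ∥ CA ∩ EA ∥ BC]
2. C_y = 1  [BE ∥ CA ∩ EA ∥ BC]
   → C = (-25, 1)
3. D_x = 7  [line -2·x + 2·y + 8 = 0 ∩ |DB|² = 333]
4. D_y = 3  [line -2·x + 2·y + 8 = 0 ∩ |DB|² = 333]
   → D = (7, 3)

C = (-25, 1)
D = (7, 3)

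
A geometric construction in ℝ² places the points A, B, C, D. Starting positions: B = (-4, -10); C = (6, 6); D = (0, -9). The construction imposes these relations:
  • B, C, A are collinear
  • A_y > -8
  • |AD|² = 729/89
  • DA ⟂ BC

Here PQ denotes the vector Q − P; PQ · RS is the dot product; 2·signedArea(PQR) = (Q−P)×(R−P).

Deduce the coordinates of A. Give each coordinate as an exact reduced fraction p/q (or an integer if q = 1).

1. A_x = -216/89  [B, C, A are collinear ∩ DA ⟂ BC]
2. A_y = -666/89  [B, C, A are collinear ∩ DA ⟂ BC]
   → A = (-216/89, -666/89)

A = (-216/89, -666/89)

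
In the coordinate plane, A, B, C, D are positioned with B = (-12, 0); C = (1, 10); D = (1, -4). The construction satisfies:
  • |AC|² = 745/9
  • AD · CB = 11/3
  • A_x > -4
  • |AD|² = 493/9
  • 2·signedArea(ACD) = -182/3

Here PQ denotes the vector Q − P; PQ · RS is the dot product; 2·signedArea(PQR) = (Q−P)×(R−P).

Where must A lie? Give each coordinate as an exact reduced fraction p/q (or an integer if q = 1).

1. A_x = -10/3  [2·signedArea(ACD) = -182/3 ∩ AD · CB = 11/3]
2. A_y = 2  [2·signedArea(ACD) = -182/3 ∩ AD · CB = 11/3]
   → A = (-10/3, 2)

A = (-10/3, 2)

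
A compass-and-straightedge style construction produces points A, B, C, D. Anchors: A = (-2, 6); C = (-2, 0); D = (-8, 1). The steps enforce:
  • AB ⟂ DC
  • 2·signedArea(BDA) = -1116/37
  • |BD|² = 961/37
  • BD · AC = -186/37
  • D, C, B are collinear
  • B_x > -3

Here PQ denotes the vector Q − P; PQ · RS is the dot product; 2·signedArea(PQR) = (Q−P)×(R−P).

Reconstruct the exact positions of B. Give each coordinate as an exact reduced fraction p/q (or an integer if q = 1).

B = (-110/37, 6/37)

1. B_x = -110/37  [D, C, B are collinear ∩ AB ⟂ DC]
2. B_y = 6/37  [D, C, B are collinear ∩ AB ⟂ DC]
   → B = (-110/37, 6/37)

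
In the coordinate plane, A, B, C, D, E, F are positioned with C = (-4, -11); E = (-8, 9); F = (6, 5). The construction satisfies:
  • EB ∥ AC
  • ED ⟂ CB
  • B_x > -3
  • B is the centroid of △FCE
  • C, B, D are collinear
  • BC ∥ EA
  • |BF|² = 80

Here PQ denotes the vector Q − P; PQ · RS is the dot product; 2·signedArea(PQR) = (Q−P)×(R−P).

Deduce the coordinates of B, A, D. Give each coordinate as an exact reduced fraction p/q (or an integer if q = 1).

1. B_x = -2  [B is the centroid of △FCE]
2. B_y = 1  [B is the centroid of △FCE]
   → B = (-2, 1)
3. A_x = -10  [EB ∥ AC ∩ BC ∥ EA]
4. A_y = -3  [EB ∥ AC ∩ BC ∥ EA]
   → A = (-10, -3)
5. D_x = -32/37  [C, B, D are collinear ∩ ED ⟂ CB]
6. D_y = 289/37  [C, B, D are collinear ∩ ED ⟂ CB]
   → D = (-32/37, 289/37)

A = (-10, -3)
B = (-2, 1)
D = (-32/37, 289/37)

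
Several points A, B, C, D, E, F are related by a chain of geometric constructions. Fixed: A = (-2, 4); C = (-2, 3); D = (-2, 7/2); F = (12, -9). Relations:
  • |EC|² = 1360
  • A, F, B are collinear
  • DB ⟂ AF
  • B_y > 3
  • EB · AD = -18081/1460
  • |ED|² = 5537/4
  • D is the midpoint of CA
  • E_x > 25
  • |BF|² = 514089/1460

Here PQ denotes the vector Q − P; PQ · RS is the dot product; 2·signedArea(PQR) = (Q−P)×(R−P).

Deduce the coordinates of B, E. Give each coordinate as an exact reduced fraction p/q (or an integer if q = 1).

B = (-639/365, 2751/730)
E = (26, -21)

1. B_x = -639/365  [A, F, B are collinear ∩ DB ⟂ AF]
2. B_y = 2751/730  [A, F, B are collinear ∩ DB ⟂ AF]
   → B = (-639/365, 2751/730)
3. E_y = -21  [EB · AD = -18081/1460]
4. E_x = 26  [|EC|² = 1360]
   → E = (26, -21)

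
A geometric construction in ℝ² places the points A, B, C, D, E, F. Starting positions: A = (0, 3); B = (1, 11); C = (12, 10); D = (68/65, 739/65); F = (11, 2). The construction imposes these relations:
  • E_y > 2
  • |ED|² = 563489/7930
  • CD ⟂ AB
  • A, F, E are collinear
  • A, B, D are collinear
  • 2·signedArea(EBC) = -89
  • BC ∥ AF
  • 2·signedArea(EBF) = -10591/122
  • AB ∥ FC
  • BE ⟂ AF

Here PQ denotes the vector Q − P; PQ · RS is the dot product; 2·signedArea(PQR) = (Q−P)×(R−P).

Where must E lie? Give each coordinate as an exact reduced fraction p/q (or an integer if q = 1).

E = (33/122, 363/122)

1. E_x = 33/122  [A, F, E are collinear ∩ BE ⟂ AF]
2. E_y = 363/122  [A, F, E are collinear ∩ BE ⟂ AF]
   → E = (33/122, 363/122)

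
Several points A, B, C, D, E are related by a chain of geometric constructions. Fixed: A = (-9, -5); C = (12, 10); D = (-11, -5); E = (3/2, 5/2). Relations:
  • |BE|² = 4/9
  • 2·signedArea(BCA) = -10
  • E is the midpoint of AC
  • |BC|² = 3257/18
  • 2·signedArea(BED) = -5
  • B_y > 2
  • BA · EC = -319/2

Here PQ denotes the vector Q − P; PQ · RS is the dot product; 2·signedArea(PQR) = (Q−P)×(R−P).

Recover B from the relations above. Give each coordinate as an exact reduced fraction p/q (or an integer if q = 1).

1. B_x = 5/6  [2·signedArea(BED) = -5 ∩ 2·signedArea(BCA) = -10]
2. B_y = 5/2  [2·signedArea(BED) = -5 ∩ 2·signedArea(BCA) = -10]
   → B = (5/6, 5/2)

B = (5/6, 5/2)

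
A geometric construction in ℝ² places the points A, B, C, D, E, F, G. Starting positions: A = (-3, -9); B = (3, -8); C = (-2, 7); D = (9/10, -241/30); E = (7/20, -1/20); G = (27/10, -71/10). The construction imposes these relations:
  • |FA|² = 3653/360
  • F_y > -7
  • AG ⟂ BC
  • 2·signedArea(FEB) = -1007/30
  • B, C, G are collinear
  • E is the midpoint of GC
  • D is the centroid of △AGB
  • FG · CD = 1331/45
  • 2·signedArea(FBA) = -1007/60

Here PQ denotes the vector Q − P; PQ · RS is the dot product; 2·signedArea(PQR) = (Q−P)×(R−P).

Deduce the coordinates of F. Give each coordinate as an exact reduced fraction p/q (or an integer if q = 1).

1. F_x = -113/60  [FG · CD = 1331/45 ∩ 2·signedArea(FEB) = -1007/30]
2. F_y = -361/60  [FG · CD = 1331/45 ∩ 2·signedArea(FEB) = -1007/30]
   → F = (-113/60, -361/60)

F = (-113/60, -361/60)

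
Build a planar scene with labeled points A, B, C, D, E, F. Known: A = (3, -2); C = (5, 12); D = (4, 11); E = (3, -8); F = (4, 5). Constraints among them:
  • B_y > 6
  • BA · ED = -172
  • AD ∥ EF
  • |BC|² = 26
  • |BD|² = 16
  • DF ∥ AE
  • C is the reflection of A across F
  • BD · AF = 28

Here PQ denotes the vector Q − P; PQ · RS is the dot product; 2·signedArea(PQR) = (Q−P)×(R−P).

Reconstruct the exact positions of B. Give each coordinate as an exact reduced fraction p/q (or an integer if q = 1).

B = (4, 7)

1. B_x = 4  [BD · AF = 28 ∩ BA · ED = -172]
2. B_y = 7  [BD · AF = 28 ∩ BA · ED = -172]
   → B = (4, 7)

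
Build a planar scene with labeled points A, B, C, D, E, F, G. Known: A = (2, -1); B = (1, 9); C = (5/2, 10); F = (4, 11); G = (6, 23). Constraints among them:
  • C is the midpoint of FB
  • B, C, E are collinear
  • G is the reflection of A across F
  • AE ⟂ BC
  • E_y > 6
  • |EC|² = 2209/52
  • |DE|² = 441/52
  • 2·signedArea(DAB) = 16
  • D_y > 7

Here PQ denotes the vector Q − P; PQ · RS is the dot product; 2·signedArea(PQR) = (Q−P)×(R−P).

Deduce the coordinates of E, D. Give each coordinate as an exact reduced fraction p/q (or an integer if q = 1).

1. E_x = -38/13  [B, C, E are collinear ∩ AE ⟂ BC]
2. E_y = 83/13  [B, C, E are collinear ∩ AE ⟂ BC]
   → E = (-38/13, 83/13)
3. D_x = -1/2  [line -10·x + -1·y + 3 = 0 ∩ |DE|² = 441/52]
4. D_y = 8  [line -10·x + -1·y + 3 = 0 ∩ |DE|² = 441/52]
   → D = (-1/2, 8)

D = (-1/2, 8)
E = (-38/13, 83/13)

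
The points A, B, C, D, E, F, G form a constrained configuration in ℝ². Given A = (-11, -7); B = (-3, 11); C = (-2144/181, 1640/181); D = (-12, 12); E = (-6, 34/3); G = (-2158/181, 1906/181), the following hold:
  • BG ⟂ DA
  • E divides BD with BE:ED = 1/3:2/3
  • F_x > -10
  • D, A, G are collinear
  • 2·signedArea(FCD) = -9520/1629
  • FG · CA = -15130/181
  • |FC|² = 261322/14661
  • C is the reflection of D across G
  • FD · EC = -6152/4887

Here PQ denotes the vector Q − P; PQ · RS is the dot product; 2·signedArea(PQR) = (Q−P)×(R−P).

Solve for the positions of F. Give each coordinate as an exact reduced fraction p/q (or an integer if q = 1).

F = (-29/3, 49/9)

1. F_x = -29/3  [FD · EC = -6152/4887 ∩ 2·signedArea(FCD) = -9520/1629]
2. F_y = 49/9  [FD · EC = -6152/4887 ∩ 2·signedArea(FCD) = -9520/1629]
   → F = (-29/3, 49/9)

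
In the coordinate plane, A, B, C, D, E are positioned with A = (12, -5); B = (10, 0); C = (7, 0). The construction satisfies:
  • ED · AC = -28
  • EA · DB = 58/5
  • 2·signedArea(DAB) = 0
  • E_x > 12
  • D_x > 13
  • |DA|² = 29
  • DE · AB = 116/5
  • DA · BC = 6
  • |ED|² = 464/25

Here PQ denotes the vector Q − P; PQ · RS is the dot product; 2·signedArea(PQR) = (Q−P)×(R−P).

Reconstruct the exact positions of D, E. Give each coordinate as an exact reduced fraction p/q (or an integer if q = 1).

D = (14, -10)
E = (62/5, -6)

1. D_x = 14  [2·signedArea(DAB) = 0 ∩ DA · BC = 6]
2. D_y = -10  [2·signedArea(DAB) = 0 ∩ DA · BC = 6]
   → D = (14, -10)
3. E_x = 62/5  [ED · AC = -28 ∩ DE · AB = 116/5]
4. E_y = -6  [ED · AC = -28 ∩ DE · AB = 116/5]
   → E = (62/5, -6)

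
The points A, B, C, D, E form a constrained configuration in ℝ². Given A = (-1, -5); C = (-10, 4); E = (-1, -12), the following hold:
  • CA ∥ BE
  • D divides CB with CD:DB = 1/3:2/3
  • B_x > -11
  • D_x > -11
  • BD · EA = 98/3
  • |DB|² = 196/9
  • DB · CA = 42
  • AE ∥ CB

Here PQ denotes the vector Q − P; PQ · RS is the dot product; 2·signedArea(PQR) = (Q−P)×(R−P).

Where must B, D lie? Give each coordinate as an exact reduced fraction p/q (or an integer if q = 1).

B = (-10, -3)
D = (-10, 5/3)

1. B_x = -10  [CA ∥ BE ∩ AE ∥ CB]
2. B_y = -3  [CA ∥ BE ∩ AE ∥ CB]
   → B = (-10, -3)
3. D_x = -10  [D divides CB with CD:DB = 1/3:2/3]
4. D_y = 5/3  [D divides CB with CD:DB = 1/3:2/3]
   → D = (-10, 5/3)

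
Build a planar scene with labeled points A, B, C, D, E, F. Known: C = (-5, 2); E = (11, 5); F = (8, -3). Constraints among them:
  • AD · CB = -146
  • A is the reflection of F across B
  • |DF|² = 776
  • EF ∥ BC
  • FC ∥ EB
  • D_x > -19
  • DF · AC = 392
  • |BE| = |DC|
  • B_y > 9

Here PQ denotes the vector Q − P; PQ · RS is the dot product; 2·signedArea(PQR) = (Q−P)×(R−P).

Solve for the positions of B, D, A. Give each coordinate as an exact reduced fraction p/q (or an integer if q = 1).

1. B_x = -2  [EF ∥ BC ∩ FC ∥ EB]
2. B_y = 10  [EF ∥ BC ∩ FC ∥ EB]
   → B = (-2, 10)
3. A_x = -12  [A is the reflection of F across B]
4. A_y = 23  [A is the reflection of F across B]
   → A = (-12, 23)
5. D_x = -18  [DF · AC = 392 ∩ AD · CB = -146]
6. D_y = 7  [DF · AC = 392 ∩ AD · CB = -146]
   → D = (-18, 7)

A = (-12, 23)
B = (-2, 10)
D = (-18, 7)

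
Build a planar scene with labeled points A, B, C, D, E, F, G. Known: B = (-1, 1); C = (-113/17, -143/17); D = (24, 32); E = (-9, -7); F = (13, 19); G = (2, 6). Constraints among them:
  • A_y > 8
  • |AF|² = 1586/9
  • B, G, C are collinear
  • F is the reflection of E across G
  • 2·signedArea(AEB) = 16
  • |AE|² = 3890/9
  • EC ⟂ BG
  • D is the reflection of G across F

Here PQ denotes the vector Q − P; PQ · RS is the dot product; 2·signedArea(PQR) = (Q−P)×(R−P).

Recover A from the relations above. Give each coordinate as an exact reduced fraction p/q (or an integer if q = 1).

1. A_x = 14/3  [line -8·x + 8·y + -32 = 0 ∩ |AE|² = 3890/9]
2. A_y = 26/3  [line -8·x + 8·y + -32 = 0 ∩ |AE|² = 3890/9]
   → A = (14/3, 26/3)

A = (14/3, 26/3)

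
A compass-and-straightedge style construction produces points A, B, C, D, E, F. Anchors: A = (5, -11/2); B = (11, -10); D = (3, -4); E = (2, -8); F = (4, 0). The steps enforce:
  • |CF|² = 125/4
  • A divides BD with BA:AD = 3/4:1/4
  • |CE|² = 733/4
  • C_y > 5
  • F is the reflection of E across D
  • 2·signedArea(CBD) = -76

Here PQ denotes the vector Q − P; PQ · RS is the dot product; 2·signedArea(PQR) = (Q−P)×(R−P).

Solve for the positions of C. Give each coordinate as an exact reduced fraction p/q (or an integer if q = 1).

C = (3, 11/2)

1. C_x = 3  [line -6·x + -8·y + 62 = 0 ∩ |CF|² = 125/4]
2. C_y = 11/2  [line -6·x + -8·y + 62 = 0 ∩ |CF|² = 125/4]
   → C = (3, 11/2)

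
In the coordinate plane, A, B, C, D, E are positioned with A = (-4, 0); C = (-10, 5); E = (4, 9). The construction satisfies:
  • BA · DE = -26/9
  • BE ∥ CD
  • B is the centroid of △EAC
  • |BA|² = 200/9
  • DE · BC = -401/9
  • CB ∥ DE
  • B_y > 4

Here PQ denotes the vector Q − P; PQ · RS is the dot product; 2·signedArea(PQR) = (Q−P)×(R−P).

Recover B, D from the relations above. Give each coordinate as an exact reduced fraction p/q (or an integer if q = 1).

B = (-10/3, 14/3)
D = (-8/3, 28/3)

1. B_x = -10/3  [B is the centroid of △EAC]
2. B_y = 14/3  [B is the centroid of △EAC]
   → B = (-10/3, 14/3)
3. D_x = -8/3  [CB ∥ DE ∩ BE ∥ CD]
4. D_y = 28/3  [CB ∥ DE ∩ BE ∥ CD]
   → D = (-8/3, 28/3)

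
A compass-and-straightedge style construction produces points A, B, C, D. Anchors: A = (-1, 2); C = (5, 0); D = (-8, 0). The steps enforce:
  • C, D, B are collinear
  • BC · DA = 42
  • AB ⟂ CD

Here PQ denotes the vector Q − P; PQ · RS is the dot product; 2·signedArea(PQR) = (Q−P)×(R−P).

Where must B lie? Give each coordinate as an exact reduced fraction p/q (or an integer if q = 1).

B = (-1, 0)

1. B_x = -1  [C, D, B are collinear ∩ AB ⟂ CD]
2. B_y = 0  [C, D, B are collinear ∩ AB ⟂ CD]
   → B = (-1, 0)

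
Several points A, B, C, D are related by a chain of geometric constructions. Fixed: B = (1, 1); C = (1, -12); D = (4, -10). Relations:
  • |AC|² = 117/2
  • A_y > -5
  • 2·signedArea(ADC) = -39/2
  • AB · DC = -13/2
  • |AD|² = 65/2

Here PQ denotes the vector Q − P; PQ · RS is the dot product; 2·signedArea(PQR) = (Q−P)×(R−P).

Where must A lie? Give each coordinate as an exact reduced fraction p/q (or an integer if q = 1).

A = (5/2, -9/2)

1. A_x = 5/2  [2·signedArea(ADC) = -39/2 ∩ AB · DC = -13/2]
2. A_y = -9/2  [2·signedArea(ADC) = -39/2 ∩ AB · DC = -13/2]
   → A = (5/2, -9/2)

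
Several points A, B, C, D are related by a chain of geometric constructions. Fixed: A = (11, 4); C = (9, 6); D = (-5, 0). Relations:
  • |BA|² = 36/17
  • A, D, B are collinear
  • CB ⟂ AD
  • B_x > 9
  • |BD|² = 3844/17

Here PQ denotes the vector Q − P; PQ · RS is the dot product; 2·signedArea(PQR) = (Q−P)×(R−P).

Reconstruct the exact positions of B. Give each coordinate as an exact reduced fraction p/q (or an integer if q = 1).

1. B_x = 163/17  [A, D, B are collinear ∩ CB ⟂ AD]
2. B_y = 62/17  [A, D, B are collinear ∩ CB ⟂ AD]
   → B = (163/17, 62/17)

B = (163/17, 62/17)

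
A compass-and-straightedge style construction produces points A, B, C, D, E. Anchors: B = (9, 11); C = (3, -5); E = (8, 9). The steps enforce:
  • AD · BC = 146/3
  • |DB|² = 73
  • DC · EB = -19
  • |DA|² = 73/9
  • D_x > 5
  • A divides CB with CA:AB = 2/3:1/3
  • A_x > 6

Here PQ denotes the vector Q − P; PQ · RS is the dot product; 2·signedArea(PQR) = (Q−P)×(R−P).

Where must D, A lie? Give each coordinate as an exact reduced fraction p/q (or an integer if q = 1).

1. D_x = 6  [line -1·x + -2·y + 12 = 0 ∩ |DB|² = 73]
2. D_y = 3  [line -1·x + -2·y + 12 = 0 ∩ |DB|² = 73]
   → D = (6, 3)
3. A_x = 7  [A divides CB with CA:AB = 2/3:1/3]
4. A_y = 17/3  [A divides CB with CA:AB = 2/3:1/3]
   → A = (7, 17/3)

A = (7, 17/3)
D = (6, 3)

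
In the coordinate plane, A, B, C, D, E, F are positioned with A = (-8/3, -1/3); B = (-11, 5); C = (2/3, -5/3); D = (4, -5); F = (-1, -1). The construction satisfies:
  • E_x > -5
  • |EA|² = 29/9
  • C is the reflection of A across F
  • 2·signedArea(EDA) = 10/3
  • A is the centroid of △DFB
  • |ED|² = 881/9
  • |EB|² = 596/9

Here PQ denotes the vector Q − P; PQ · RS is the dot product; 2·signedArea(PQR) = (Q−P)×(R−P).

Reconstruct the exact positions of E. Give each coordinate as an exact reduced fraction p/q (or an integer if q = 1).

1. E_x = -13/3  [line -14/3·x + -20/3·y + -18 = 0 ∩ |EB|² = 596/9]
2. E_y = 1/3  [line -14/3·x + -20/3·y + -18 = 0 ∩ |EB|² = 596/9]
   → E = (-13/3, 1/3)

E = (-13/3, 1/3)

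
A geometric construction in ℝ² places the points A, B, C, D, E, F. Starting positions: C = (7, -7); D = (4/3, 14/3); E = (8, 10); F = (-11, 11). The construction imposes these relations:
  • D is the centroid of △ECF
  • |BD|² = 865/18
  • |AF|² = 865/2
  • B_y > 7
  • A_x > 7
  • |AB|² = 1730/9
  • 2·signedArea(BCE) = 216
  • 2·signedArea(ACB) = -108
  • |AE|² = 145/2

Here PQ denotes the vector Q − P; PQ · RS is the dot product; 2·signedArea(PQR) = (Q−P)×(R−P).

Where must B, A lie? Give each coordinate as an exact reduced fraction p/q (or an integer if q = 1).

A = (15/2, 3/2)
B = (-29/6, 47/6)

1. B_x = -29/6  [line -17·x + 1·y + -90 = 0 ∩ |BD|² = 865/18]
2. B_y = 47/6  [line -17·x + 1·y + -90 = 0 ∩ |BD|² = 865/18]
   → B = (-29/6, 47/6)
3. A_x = 15/2  [line -89/6·x + -71/6·y + 129 = 0 ∩ |AF|² = 865/2]
4. A_y = 3/2  [line -89/6·x + -71/6·y + 129 = 0 ∩ |AF|² = 865/2]
   → A = (15/2, 3/2)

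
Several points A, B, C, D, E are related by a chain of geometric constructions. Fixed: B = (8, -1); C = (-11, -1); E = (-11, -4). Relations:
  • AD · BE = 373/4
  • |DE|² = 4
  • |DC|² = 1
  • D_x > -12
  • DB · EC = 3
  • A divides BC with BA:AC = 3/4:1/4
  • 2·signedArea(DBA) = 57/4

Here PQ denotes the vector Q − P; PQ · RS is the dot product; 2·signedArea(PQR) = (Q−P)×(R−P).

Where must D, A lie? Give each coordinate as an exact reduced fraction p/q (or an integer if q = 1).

A = (-25/4, -1)
D = (-11, -2)

1. D_y = -2  [DB · EC = 3]
2. D_x = -11  [|DC|² = 1]
   → D = (-11, -2)
3. A_x = -25/4  [2·signedArea(DBA) = 57/4 ∩ A divides BC with BA:AC = 3/4:1/4]
4. A_y = -1  [2·signedArea(DBA) = 57/4 ∩ A divides BC with BA:AC = 3/4:1/4]
   → A = (-25/4, -1)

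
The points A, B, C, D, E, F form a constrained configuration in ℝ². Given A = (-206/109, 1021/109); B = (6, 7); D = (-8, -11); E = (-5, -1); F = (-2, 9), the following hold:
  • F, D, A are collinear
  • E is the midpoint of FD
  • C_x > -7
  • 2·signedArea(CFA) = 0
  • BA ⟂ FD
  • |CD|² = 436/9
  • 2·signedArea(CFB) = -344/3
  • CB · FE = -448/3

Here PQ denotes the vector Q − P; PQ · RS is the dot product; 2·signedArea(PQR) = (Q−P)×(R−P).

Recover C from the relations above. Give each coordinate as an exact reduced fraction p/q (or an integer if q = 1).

1. C_x = -6  [2·signedArea(CFA) = 0 ∩ CB · FE = -448/3]
2. C_y = -13/3  [2·signedArea(CFA) = 0 ∩ CB · FE = -448/3]
   → C = (-6, -13/3)

C = (-6, -13/3)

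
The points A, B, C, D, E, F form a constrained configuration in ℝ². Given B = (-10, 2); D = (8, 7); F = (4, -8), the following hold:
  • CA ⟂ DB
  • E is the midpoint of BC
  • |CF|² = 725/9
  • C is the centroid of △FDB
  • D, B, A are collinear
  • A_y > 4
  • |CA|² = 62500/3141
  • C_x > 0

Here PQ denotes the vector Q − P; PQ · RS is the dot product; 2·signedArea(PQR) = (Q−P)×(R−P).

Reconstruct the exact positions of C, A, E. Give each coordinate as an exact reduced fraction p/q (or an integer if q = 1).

A = (-184/349, 4849/1047)
C = (2/3, 1/3)
E = (-14/3, 7/6)

1. C_x = 2/3  [C is the centroid of △FDB]
2. C_y = 1/3  [C is the centroid of △FDB]
   → C = (2/3, 1/3)
3. A_x = -184/349  [D, B, A are collinear ∩ CA ⟂ DB]
4. A_y = 4849/1047  [D, B, A are collinear ∩ CA ⟂ DB]
   → A = (-184/349, 4849/1047)
5. E_x = -14/3  [E is the midpoint of BC]
6. E_y = 7/6  [E is the midpoint of BC]
   → E = (-14/3, 7/6)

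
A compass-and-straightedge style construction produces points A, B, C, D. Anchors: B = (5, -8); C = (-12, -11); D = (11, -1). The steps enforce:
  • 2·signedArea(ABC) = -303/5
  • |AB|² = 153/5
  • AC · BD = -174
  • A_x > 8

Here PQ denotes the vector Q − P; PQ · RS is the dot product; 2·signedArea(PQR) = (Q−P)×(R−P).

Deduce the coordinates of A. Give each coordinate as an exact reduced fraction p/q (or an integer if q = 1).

A = (43/5, -19/5)

1. A_x = 43/5  [2·signedArea(ABC) = -303/5 ∩ AC · BD = -174]
2. A_y = -19/5  [2·signedArea(ABC) = -303/5 ∩ AC · BD = -174]
   → A = (43/5, -19/5)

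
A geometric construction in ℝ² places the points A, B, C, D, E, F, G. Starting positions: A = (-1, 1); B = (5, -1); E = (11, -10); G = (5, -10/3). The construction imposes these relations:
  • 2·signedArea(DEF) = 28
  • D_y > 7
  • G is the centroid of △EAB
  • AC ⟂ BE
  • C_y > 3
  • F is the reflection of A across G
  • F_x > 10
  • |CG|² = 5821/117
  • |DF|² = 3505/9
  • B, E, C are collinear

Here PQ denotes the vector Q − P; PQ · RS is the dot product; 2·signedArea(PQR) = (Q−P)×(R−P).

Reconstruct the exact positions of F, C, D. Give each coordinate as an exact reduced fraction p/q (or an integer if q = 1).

1. F_x = 11  [F is the reflection of A across G]
2. F_y = -23/3  [F is the reflection of A across G]
   → F = (11, -23/3)
3. C_x = 29/13  [B, E, C are collinear ∩ AC ⟂ BE]
4. C_y = 41/13  [B, E, C are collinear ∩ AC ⟂ BE]
   → C = (29/13, 41/13)
5. D_x = -1  [2·signedArea(DEF) = 28]
6. D_y = 8  [|DF|² = 3505/9]
   → D = (-1, 8)

C = (29/13, 41/13)
D = (-1, 8)
F = (11, -23/3)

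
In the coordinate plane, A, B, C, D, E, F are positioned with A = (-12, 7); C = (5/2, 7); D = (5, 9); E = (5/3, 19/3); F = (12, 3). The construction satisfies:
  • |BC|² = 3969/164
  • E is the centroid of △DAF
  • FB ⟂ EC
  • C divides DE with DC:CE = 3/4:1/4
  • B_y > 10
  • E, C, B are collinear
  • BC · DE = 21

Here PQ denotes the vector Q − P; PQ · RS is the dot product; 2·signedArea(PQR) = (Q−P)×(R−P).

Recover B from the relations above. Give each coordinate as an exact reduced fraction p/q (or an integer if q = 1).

B = (260/41, 413/41)

1. B_x = 260/41  [E, C, B are collinear ∩ FB ⟂ EC]
2. B_y = 413/41  [E, C, B are collinear ∩ FB ⟂ EC]
   → B = (260/41, 413/41)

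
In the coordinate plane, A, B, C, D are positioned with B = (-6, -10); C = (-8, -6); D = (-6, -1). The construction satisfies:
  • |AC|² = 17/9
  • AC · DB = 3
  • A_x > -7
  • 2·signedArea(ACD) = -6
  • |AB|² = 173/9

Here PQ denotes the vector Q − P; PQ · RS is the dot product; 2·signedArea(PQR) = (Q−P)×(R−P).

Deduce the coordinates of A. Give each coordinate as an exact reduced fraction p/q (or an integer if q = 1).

1. A_x = -20/3  [2·signedArea(ACD) = -6 ∩ AC · DB = 3]
2. A_y = -17/3  [2·signedArea(ACD) = -6 ∩ AC · DB = 3]
   → A = (-20/3, -17/3)

A = (-20/3, -17/3)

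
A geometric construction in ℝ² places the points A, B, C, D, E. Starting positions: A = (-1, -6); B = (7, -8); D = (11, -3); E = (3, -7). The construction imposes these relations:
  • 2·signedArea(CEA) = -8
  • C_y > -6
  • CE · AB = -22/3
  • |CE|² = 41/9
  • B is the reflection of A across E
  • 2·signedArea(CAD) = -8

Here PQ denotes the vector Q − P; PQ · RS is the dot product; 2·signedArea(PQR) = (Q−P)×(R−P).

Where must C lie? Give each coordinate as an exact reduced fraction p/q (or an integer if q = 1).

1. C_x = 13/3  [CE · AB = -22/3 ∩ 2·signedArea(CAD) = -8]
2. C_y = -16/3  [CE · AB = -22/3 ∩ 2·signedArea(CAD) = -8]
   → C = (13/3, -16/3)

C = (13/3, -16/3)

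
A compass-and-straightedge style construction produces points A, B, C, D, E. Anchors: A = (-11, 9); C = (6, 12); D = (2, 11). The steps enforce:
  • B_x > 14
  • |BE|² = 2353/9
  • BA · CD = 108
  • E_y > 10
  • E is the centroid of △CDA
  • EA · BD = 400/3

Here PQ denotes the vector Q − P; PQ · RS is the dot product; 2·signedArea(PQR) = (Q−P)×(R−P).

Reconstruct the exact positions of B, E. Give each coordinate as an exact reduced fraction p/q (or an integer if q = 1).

B = (15, 13)
E = (-1, 32/3)

1. E_x = -1  [E is the centroid of △CDA]
2. E_y = 32/3  [E is the centroid of △CDA]
   → E = (-1, 32/3)
3. B_x = 15  [BA · CD = 108 ∩ EA · BD = 400/3]
4. B_y = 13  [BA · CD = 108 ∩ EA · BD = 400/3]
   → B = (15, 13)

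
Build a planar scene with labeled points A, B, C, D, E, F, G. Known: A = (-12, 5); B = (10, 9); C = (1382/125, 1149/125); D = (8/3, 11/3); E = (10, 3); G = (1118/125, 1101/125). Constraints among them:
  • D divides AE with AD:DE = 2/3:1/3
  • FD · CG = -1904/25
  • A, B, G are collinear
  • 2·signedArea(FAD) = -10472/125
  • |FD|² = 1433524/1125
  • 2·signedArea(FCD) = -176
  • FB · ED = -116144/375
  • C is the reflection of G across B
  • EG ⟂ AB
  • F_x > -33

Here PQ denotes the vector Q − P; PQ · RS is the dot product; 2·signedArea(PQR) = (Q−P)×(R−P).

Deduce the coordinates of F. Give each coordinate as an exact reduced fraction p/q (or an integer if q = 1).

F = (-4118/125, 149/125)

1. F_x = -4118/125  [2·signedArea(FCD) = -176 ∩ FD · CG = -1904/25]
2. F_y = 149/125  [2·signedArea(FCD) = -176 ∩ FD · CG = -1904/25]
   → F = (-4118/125, 149/125)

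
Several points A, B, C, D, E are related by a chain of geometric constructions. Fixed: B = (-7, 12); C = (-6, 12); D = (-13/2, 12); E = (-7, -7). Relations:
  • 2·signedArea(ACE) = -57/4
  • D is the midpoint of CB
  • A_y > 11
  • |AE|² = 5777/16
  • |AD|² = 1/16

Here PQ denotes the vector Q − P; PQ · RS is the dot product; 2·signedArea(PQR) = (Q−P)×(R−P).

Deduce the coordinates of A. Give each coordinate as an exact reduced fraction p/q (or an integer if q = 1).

A = (-27/4, 12)

1. A_x = -27/4  [line 19·x + -1·y + 561/4 = 0 ∩ |AE|² = 5777/16]
2. A_y = 12  [line 19·x + -1·y + 561/4 = 0 ∩ |AE|² = 5777/16]
   → A = (-27/4, 12)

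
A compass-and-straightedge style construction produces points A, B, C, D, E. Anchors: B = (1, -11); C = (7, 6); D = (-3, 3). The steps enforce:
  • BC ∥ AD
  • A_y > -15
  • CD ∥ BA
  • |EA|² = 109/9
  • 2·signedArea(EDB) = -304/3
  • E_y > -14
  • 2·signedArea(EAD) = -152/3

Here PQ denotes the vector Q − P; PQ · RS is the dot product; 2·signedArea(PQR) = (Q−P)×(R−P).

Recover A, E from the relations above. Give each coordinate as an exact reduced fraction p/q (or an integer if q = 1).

A = (-9, -14)
E = (-17/3, -13)

1. A_x = -9  [BC ∥ AD ∩ CD ∥ BA]
2. A_y = -14  [BC ∥ AD ∩ CD ∥ BA]
   → A = (-9, -14)
3. E_x = -17/3  [2·signedArea(EDB) = -304/3 ∩ 2·signedArea(EAD) = -152/3]
4. E_y = -13  [2·signedArea(EDB) = -304/3 ∩ 2·signedArea(EAD) = -152/3]
   → E = (-17/3, -13)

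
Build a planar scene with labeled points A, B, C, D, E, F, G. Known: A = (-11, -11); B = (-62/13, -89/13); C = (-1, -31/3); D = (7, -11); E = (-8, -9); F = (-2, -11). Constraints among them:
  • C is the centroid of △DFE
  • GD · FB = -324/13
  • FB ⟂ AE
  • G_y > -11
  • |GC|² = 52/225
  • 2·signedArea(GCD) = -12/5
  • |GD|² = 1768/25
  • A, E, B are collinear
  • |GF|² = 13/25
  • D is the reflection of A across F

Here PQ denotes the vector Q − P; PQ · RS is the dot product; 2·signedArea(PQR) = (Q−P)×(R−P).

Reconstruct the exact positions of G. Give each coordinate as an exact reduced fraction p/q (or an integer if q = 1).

G = (-7/5, -53/5)

1. G_x = -7/5  [2·signedArea(GCD) = -12/5 ∩ GD · FB = -324/13]
2. G_y = -53/5  [2·signedArea(GCD) = -12/5 ∩ GD · FB = -324/13]
   → G = (-7/5, -53/5)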